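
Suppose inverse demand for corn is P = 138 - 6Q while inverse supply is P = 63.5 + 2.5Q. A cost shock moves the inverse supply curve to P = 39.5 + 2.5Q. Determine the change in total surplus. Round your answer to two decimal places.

244.24

Initial equilibrium: Q_0 = 8.7647, P_0 = 85.4118; CS_0 = (1/2)(8.7647)(52.5882) = 230.4602, PS_0 = (1/2)(8.7647)(21.9118) = 96.0251.
New equilibrium: 138 - 6Q = 39.5 + 2.5Q gives Q_1 = 11.5882, P_1 = 68.4706; CS_1 = 402.8616, PS_1 = 167.859.
Change in total surplus = (402.8616 + 167.859) - (230.4602 + 96.0251) = 244.2353.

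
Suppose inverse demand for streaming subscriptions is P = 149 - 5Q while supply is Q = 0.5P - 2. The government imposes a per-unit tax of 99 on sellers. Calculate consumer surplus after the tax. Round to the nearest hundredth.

107.96

Rewriting supply in inverse form: P = 4 + 2Q.
Pre-tax equilibrium: 149 - 5Q = 4 + 2Q gives Q* = 20.7143, P* = 45.4286.
A tax on sellers shifts supply up by 99: 149 - 5Q = 4 + 2Q + 99, so Q_t = 6.5714. Buyers pay P_b = 116.1429; sellers receive P_s = P_b - 99 = 17.1429.
Consumer surplus is the triangle under demand above P_b: (1/2)(6.5714)(149 - 116.1429) = 107.9592.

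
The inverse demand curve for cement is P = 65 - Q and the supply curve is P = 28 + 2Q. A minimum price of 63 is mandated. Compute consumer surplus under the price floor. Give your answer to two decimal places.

Free-market equilibrium: 65 - Q = 28 + 2Q gives Q* = 12.3333, P* = 52.6667.
At the floor price 63, quantity demanded is (65 - 63)/1 = 2; demand is the short side, so Q = 2 trades at P = 63.
CS is the triangle under demand above 63: (1/2)(2)(65 - 63) = 2.

2.00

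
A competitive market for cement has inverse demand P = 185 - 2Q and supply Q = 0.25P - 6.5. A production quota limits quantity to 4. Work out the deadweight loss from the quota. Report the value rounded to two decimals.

Rewriting supply in inverse form: P = 26 + 4Q.
Without the quota, 185 - 2Q = 26 + 4Q gives Q* = 26.5.
At Q = 4 the demand price is 185 - 2(4) = 177 and the supply price is 26 + 4(4) = 42.
Deadweight loss is the triangle between the curves from 4 to 26.5: (1/2)(177 - 42)(26.5 - 4) = 1518.75.

1518.75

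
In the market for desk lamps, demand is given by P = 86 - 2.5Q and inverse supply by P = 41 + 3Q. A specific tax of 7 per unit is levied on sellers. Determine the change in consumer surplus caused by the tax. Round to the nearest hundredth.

Pre-tax equilibrium: 86 - 2.5Q = 41 + 3Q gives Q* = 8.1818, P* = 65.5455.
A tax on sellers shifts supply up by 7: 86 - 2.5Q = 41 + 3Q + 7, so Q_t = 6.9091. Buyers pay P_b = 68.7273; sellers receive P_s = P_b - 7 = 61.7273.
CS falls from (1/2)(8.1818)(20.4545) = 83.6777 to (1/2)(6.9091)(17.2727) = 59.6694, a change of -24.0083.

-24.01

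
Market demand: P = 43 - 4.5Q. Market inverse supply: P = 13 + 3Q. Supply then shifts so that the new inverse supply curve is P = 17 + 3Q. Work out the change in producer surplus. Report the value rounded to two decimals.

Initial equilibrium: Q_0 = 4, P_0 = 25; CS_0 = (1/2)(4)(18) = 36, PS_0 = (1/2)(4)(12) = 24.
New equilibrium: 43 - 4.5Q = 17 + 3Q gives Q_1 = 3.4667, P_1 = 27.4; CS_1 = 27.04, PS_1 = 18.0267.
Change in producer surplus = 18.0267 - 24 = -5.9733.

-5.97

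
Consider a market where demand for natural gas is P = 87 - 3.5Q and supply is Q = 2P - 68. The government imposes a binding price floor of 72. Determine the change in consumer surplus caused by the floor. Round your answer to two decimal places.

-275.09

Rewriting supply in inverse form: P = 34 + 0.5Q.
Free-market equilibrium: 87 - 3.5Q = 34 + 0.5Q gives Q* = 13.25, P* = 40.625.
At the floor price 72, quantity demanded is (87 - 72)/3.5 = 4.2857; demand is the short side, so Q = 4.2857 trades at P = 72.
CS goes from (1/2)(13.25)(46.375) = 307.2344 to 32.1429 (computed as (87 - 72)(4.2857) - (1/2)(3.5)(4.2857)^2), a change of -275.0915.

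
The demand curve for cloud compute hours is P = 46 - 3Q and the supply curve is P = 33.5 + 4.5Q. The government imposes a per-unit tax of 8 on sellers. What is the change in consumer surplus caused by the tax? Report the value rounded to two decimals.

Without the tax, 46 - 3Q = 33.5 + 4.5Q so Q* = 1.6667 and P* = 41.
With the tax, sellers need 8 more per unit: 46 - 3Q = 33.5 + 4.5Q + 8, so Q_t = 0.6. Buyers pay P_b = 44.2; sellers receive P_s = P_b - 8 = 36.2.
CS falls from (1/2)(1.6667)(5) = 4.1667 to (1/2)(0.6)(1.8) = 0.54, a change of -3.6267.

-3.63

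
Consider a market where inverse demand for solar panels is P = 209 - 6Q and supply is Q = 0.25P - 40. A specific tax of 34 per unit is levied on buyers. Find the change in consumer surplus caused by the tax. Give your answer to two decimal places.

-65.28

Rewriting supply in inverse form: P = 160 + 4Q.
Without the tax, 209 - 6Q = 160 + 4Q so Q* = 4.9 and P* = 179.6.
With the tax, buyers' net willingness to pay falls by 34: (209 - 34) - 6Q = 160 + 4Q, so Q_t = 1.5. Buyers pay P_b = 200; sellers receive P_s = P_b - 34 = 166.
Consumers lose the trapezoid between P* and P_b out to Q_t plus the triangle from Q_t to Q*: change in CS = 6.75 - 72.03 = -65.28.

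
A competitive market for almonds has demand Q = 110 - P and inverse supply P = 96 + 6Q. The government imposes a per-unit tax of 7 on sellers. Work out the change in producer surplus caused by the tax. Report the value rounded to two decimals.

Rewriting demand in inverse form: P = 110 - Q.
Pre-tax equilibrium: 110 - Q = 96 + 6Q gives Q* = 2, P* = 108.
A tax on sellers shifts supply up by 7: 110 - Q = 96 + 6Q + 7, so Q_t = 1. Buyers pay P_b = 109; sellers receive P_s = P_b - 7 = 102.
Producers lose the trapezoid between P_s and P* out to Q_t plus the triangle from Q_t to Q*: change in PS = 3 - 12 = -9.

-9.00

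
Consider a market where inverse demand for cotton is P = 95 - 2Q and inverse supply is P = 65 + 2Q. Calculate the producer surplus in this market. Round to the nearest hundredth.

Equilibrium: 95 - 2Q = 65 + 2Q, so Q* = 7.5 and P* = 80.
PS is the area between P* and the supply curve from 0 to Q*: (1/2)(7.5)(15) = 56.25.

56.25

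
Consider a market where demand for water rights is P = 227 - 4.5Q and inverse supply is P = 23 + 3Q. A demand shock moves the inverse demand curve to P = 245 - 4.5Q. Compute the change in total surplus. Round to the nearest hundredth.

Initial equilibrium: Q_0 = 27.2, P_0 = 104.6; CS_0 = (1/2)(27.2)(122.4) = 1664.64, PS_0 = (1/2)(27.2)(81.6) = 1109.76.
New equilibrium: 245 - 4.5Q = 23 + 3Q gives Q_1 = 29.6, P_1 = 111.8; CS_1 = 1971.36, PS_1 = 1314.24.
Change in total surplus = (1971.36 + 1314.24) - (1664.64 + 1109.76) = 511.2.

511.20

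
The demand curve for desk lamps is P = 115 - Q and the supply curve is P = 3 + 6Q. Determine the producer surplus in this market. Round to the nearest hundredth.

Set 115 - Q = 3 + 6Q, which gives 112 = 7Q, so Q* = 16 and P* = 115 - (16) = 99.
The supply curve's price intercept is 3, so PS = (1/2)(Q*)(P* - 3) = (1/2)(16)(96) = 768.

768.00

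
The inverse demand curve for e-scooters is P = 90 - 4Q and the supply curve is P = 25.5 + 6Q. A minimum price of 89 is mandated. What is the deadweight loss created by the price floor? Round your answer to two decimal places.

192.20

Free-market equilibrium: 90 - 4Q = 25.5 + 6Q gives Q* = 6.45, P* = 64.2.
At the floor price 89, quantity demanded is (90 - 89)/4 = 0.25; demand is the short side, so Q = 0.25 trades at P = 89.
The lost-trades triangle has base Q* - 0.25 = 6.2 and height equal to the gap between the curves at Q = 0.25, which is 89 - 27 = 62. DWL = (1/2)(6.2)(62) = 192.2.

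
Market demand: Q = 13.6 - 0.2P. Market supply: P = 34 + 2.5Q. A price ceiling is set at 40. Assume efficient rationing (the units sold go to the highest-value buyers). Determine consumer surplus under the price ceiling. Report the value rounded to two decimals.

Rewriting demand in inverse form: P = 68 - 5Q.
Without the control, 68 - 5Q = 34 + 2.5Q so Q* = 4.5333 and P* = 45.3333.
At P = 40, sellers supply (40 - 34)/2.5 = 2.4 while buyers want more, so the quantity traded is 2.4 at price 40.
The demand price at Q = 2.4 is 56. CS is the trapezoid between demand and 40 over [0, 2.4]: (1/2)[(68 - 40) + (56 - 40)](2.4) = 52.8.

52.80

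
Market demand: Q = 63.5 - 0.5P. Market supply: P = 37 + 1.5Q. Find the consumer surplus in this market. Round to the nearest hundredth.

661.22

Rewriting demand in inverse form: P = 127 - 2Q.
Equilibrium: 127 - 2Q = 37 + 1.5Q, so Q* = 25.7143 and P* = 75.5714.
Consumer surplus is the triangle under demand above P*: (1/2)(25.7143)(127 - 75.5714) = (1/2)(25.7143)(51.4286) = 661.2245.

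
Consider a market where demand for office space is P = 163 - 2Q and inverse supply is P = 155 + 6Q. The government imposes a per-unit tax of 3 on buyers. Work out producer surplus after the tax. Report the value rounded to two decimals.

Without the tax, 163 - 2Q = 155 + 6Q so Q* = 1 and P* = 161.
A tax on buyers shifts demand down by 3: (163 - 3) - 2Q = 155 + 6Q, so Q_t = 0.625. Buyers pay P_b = 161.75; sellers receive P_s = P_b - 3 = 158.75.
Producer surplus is the triangle above supply below P_s: (1/2)(0.625)(158.75 - 155) = 1.1719.

1.17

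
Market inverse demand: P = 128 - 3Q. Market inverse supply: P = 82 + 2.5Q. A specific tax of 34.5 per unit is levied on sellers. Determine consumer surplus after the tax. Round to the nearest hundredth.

Without the tax, 128 - 3Q = 82 + 2.5Q so Q* = 8.3636 and P* = 102.9091.
With the tax, sellers need 34.5 more per unit: 128 - 3Q = 82 + 2.5Q + 34.5, so Q_t = 2.0909. Buyers pay P_b = 121.7273; sellers receive P_s = P_b - 34.5 = 87.2273.
CS = (1/2)(Q_t)(128 - P_b) = (1/2)(2.0909)(6.2727) = 6.5579.

6.56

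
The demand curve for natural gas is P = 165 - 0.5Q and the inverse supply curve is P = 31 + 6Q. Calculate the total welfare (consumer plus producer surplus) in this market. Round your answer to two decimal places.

Equilibrium: 165 - 0.5Q = 31 + 6Q, so Q* = 20.6154 and P* = 154.6923.
CS = (1/2)(20.6154)(10.3077) = 106.2485 and PS = (1/2)(20.6154)(123.6923) = 1274.9822, so total surplus = 1381.2308.

1381.23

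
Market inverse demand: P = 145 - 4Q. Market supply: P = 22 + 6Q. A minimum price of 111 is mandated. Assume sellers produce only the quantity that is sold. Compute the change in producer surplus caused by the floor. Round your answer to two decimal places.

85.88

Free-market equilibrium: 145 - 4Q = 22 + 6Q gives Q* = 12.3, P* = 95.8.
At P = 111, buyers demand (145 - 111)/4 = 8.5 while sellers would supply more, so the quantity traded is 8.5 at price 111.
PS goes from (1/2)(12.3)(73.8) = 453.87 to 539.75 (computed as (111 - 22)(8.5) - (1/2)(6)(8.5)^2), a change of 85.88.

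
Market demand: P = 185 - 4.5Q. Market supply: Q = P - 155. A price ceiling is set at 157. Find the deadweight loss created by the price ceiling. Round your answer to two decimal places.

Rewriting supply in inverse form: P = 155 + Q.
Free-market equilibrium: 185 - 4.5Q = 155 + Q gives Q* = 5.4545, P* = 160.4545.
At the ceiling price 157, quantity supplied is (157 - 155)/1 = 2; supply is the short side, so Q = 2 trades at P = 157.
At Q = 2 the demand price is 176 and the supply price is 157. Deadweight loss is the triangle between the curves from 2 to 5.4545: (1/2)(176 - 157)(5.4545 - 2) = 32.8182.

32.82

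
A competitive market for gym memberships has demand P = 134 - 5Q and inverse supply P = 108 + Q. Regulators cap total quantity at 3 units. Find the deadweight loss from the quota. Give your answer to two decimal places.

5.33

Without the quota, 134 - 5Q = 108 + Q gives Q* = 4.3333.
At Q = 3 the demand price is 134 - 5(3) = 119 and the supply price is 108 + (3) = 111.
DWL = (1/2)(gap between curves at 3) x (Q* - 3) = (1/2)(8)(1.3333) = 5.3333.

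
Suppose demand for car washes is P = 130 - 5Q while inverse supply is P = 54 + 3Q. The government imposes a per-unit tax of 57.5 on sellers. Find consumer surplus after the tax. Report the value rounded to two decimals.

Pre-tax equilibrium: 130 - 5Q = 54 + 3Q gives Q* = 9.5, P* = 82.5.
With the tax, sellers need 57.5 more per unit: 130 - 5Q = 54 + 3Q + 57.5, so Q_t = 2.3125. Buyers pay P_b = 118.4375; sellers receive P_s = P_b - 57.5 = 60.9375.
CS = (1/2)(Q_t)(130 - P_b) = (1/2)(2.3125)(11.5625) = 13.3691.

13.37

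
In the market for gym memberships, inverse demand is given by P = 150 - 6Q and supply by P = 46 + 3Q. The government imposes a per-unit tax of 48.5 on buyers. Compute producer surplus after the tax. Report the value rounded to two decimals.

Pre-tax equilibrium: 150 - 6Q = 46 + 3Q gives Q* = 11.5556, P* = 80.6667.
A tax on buyers shifts demand down by 48.5: (150 - 48.5) - 6Q = 46 + 3Q, so Q_t = 6.1667. Buyers pay P_b = 113; sellers receive P_s = P_b - 48.5 = 64.5.
PS = (1/2)(Q_t)(P_s - 46) = (1/2)(6.1667)(18.5) = 57.0417.

57.04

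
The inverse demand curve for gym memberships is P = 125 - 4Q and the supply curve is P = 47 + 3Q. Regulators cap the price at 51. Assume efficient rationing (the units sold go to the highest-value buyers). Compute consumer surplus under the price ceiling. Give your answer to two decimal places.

95.11

Without the control, 125 - 4Q = 47 + 3Q so Q* = 11.1429 and P* = 80.4286.
At the ceiling price 51, quantity supplied is (51 - 47)/3 = 1.3333; supply is the short side, so Q = 1.3333 trades at P = 51.
The demand price at Q = 1.3333 is 119.6667. CS is the trapezoid between demand and 51 over [0, 1.3333]: (1/2)[(125 - 51) + (119.6667 - 51)](1.3333) = 95.1111.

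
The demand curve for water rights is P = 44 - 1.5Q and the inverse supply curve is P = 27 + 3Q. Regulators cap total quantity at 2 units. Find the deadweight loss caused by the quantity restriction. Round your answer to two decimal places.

Unrestricted equilibrium: Q* = (44 - 27)/(1.5 + 3) = 3.7778.
At Q = 2 the demand price is 44 - 1.5(2) = 41 and the supply price is 27 + 3(2) = 33.
DWL = (1/2)(gap between curves at 2) x (Q* - 2) = (1/2)(8)(1.7778) = 7.1111.

7.11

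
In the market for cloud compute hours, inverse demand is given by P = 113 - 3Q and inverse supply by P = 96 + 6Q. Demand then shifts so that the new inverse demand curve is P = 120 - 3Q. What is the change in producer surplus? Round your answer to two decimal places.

Initial equilibrium: Q_0 = 1.8889, P_0 = 107.3333; CS_0 = (1/2)(1.8889)(5.6667) = 5.3519, PS_0 = (1/2)(1.8889)(11.3333) = 10.7037.
New equilibrium: 120 - 3Q = 96 + 6Q gives Q_1 = 2.6667, P_1 = 112; CS_1 = 10.6667, PS_1 = 21.3333.
Change in producer surplus = 21.3333 - 10.7037 = 10.6296.

10.63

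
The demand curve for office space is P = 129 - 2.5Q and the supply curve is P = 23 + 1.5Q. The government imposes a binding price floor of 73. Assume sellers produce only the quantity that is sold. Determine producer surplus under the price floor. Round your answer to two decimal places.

743.68

Without the control, 129 - 2.5Q = 23 + 1.5Q so Q* = 26.5 and P* = 62.75.
At P = 73, buyers demand (129 - 73)/2.5 = 22.4 while sellers would supply more, so the quantity traded is 22.4 at price 73.
The supply price at Q = 22.4 is 56.6. PS is the trapezoid between 73 and supply over [0, 22.4]: (1/2)[(73 - 23) + (73 - 56.6)](22.4) = 743.68.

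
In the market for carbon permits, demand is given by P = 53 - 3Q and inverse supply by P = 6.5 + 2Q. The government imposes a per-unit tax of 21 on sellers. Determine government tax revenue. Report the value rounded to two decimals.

Without the tax, 53 - 3Q = 6.5 + 2Q so Q* = 9.3 and P* = 25.1.
A tax on sellers shifts supply up by 21: 53 - 3Q = 6.5 + 2Q + 21, so Q_t = 5.1. Buyers pay P_b = 37.7; sellers receive P_s = P_b - 21 = 16.7.
Revenue is the tax times quantity traded: 21 x 5.1 = 107.1.

107.10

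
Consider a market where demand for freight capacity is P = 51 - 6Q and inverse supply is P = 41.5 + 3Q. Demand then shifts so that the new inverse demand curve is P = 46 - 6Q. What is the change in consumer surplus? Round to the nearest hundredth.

-2.59

Initial equilibrium: Q_0 = 1.0556, P_0 = 44.6667; CS_0 = (1/2)(1.0556)(6.3333) = 3.3426, PS_0 = (1/2)(1.0556)(3.1667) = 1.6713.
New equilibrium: 46 - 6Q = 41.5 + 3Q gives Q_1 = 0.5, P_1 = 43; CS_1 = 0.75, PS_1 = 0.375.
Change in consumer surplus = 0.75 - 3.3426 = -2.5926.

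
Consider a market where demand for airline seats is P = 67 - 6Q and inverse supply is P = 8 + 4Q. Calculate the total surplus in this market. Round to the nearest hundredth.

Set 67 - 6Q = 8 + 4Q, which gives 59 = 10Q, so Q* = 5.9 and P* = 67 - 6(5.9) = 31.6.
CS = (1/2)(5.9)(35.4) = 104.43 and PS = (1/2)(5.9)(23.6) = 69.62, so total surplus = 174.05.

174.05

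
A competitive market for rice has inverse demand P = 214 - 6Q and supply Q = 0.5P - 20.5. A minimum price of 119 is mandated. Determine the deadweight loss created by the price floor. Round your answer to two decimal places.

134.17

Rewriting supply in inverse form: P = 41 + 2Q.
Free-market equilibrium: 214 - 6Q = 41 + 2Q gives Q* = 21.625, P* = 84.25.
At P = 119, buyers demand (214 - 119)/6 = 15.8333 while sellers would supply more, so the quantity traded is 15.8333 at price 119.
The lost-trades triangle has base Q* - 15.8333 = 5.7917 and height equal to the gap between the curves at Q = 15.8333, which is 119 - 72.6667 = 46.3333. DWL = (1/2)(5.7917)(46.3333) = 134.1736.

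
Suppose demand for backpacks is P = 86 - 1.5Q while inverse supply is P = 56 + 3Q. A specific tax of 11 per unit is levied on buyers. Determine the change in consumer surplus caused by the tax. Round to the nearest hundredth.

Pre-tax equilibrium: 86 - 1.5Q = 56 + 3Q gives Q* = 6.6667, P* = 76.
A tax on buyers shifts demand down by 11: (86 - 11) - 1.5Q = 56 + 3Q, so Q_t = 4.2222. Buyers pay P_b = 79.6667; sellers receive P_s = P_b - 11 = 68.6667.
Consumers lose the trapezoid between P* and P_b out to Q_t plus the triangle from Q_t to Q*: change in CS = 13.3704 - 33.3333 = -19.963.

-19.96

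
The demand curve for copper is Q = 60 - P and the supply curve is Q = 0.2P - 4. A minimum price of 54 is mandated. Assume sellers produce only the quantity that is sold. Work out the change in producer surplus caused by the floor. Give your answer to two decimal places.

Rewriting demand in inverse form: P = 60 - Q.
Rewriting supply in inverse form: P = 20 + 5Q.
Without the control, 60 - Q = 20 + 5Q so Q* = 6.6667 and P* = 53.3333.
At P = 54, buyers demand (60 - 54)/1 = 6 while sellers would supply more, so the quantity traded is 6 at price 54.
PS goes from (1/2)(6.6667)(33.3333) = 111.1111 to 114 (computed as (54 - 20)(6) - (1/2)(5)(6)^2), a change of 2.8889.

2.89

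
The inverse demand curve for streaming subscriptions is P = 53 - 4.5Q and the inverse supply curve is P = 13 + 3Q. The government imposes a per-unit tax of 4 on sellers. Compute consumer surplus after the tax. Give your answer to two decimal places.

51.84

Pre-tax equilibrium: 53 - 4.5Q = 13 + 3Q gives Q* = 5.3333, P* = 29.
A tax on sellers shifts supply up by 4: 53 - 4.5Q = 13 + 3Q + 4, so Q_t = 4.8. Buyers pay P_b = 31.4; sellers receive P_s = P_b - 4 = 27.4.
Consumer surplus is the triangle under demand above P_b: (1/2)(4.8)(53 - 31.4) = 51.84.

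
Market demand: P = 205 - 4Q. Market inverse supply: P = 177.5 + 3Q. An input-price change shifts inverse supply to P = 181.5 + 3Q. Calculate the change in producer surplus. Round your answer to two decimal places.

Initial equilibrium: Q_0 = 3.9286, P_0 = 189.2857; CS_0 = (1/2)(3.9286)(15.7143) = 30.8673, PS_0 = (1/2)(3.9286)(11.7857) = 23.1505.
New equilibrium: 205 - 4Q = 181.5 + 3Q gives Q_1 = 3.3571, P_1 = 191.5714; CS_1 = 22.5408, PS_1 = 16.9056.
Change in producer surplus = 16.9056 - 23.1505 = -6.2449.

-6.24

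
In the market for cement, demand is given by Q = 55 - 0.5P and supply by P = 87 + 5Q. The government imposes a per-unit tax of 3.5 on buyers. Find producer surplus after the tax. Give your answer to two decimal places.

19.40

Rewriting demand in inverse form: P = 110 - 2Q.
Without the tax, 110 - 2Q = 87 + 5Q so Q* = 3.2857 and P* = 103.4286.
With the tax, buyers' net willingness to pay falls by 3.5: (110 - 3.5) - 2Q = 87 + 5Q, so Q_t = 2.7857. Buyers pay P_b = 104.4286; sellers receive P_s = P_b - 3.5 = 100.9286.
Producer surplus is the triangle above supply below P_s: (1/2)(2.7857)(100.9286 - 87) = 19.4005.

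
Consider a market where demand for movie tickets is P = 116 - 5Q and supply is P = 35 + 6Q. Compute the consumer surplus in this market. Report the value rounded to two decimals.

Set 116 - 5Q = 35 + 6Q, which gives 81 = 11Q, so Q* = 7.3636 and P* = 116 - 5(7.3636) = 79.1818.
The demand choke price is 116, so CS = (1/2)(Q*)(116 - P*) = (1/2)(7.3636)(36.8182) = 135.5579.

135.56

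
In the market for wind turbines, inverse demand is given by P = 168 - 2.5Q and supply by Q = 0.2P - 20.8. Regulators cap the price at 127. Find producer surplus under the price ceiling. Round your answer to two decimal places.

52.90

Rewriting supply in inverse form: P = 104 + 5Q.
Free-market equilibrium: 168 - 2.5Q = 104 + 5Q gives Q* = 8.5333, P* = 146.6667.
At P = 127, sellers supply (127 - 104)/5 = 4.6 while buyers want more, so the quantity traded is 4.6 at price 127.
PS is the triangle above supply below 127: (1/2)(4.6)(127 - 104) = 52.9.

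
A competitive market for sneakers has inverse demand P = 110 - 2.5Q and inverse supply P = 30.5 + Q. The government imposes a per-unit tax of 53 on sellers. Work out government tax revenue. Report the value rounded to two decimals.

401.29

Pre-tax equilibrium: 110 - 2.5Q = 30.5 + Q gives Q* = 22.7143, P* = 53.2143.
A tax on sellers shifts supply up by 53: 110 - 2.5Q = 30.5 + Q + 53, so Q_t = 7.5714. Buyers pay P_b = 91.0714; sellers receive P_s = P_b - 53 = 38.0714.
Revenue is the tax times quantity traded: 53 x 7.5714 = 401.2857.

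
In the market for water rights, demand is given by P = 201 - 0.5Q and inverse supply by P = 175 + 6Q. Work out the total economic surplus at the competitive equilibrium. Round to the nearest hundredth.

52.00

Setting demand equal to supply, 26 = 6.5Q, so Q* = 4 and P* = 199.
CS = (1/2)(4)(2) = 4 and PS = (1/2)(4)(24) = 48, so total surplus = 52.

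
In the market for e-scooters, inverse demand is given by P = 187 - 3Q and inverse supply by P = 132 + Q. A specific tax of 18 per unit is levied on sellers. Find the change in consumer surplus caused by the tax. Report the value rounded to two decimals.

-155.25

Without the tax, 187 - 3Q = 132 + Q so Q* = 13.75 and P* = 145.75.
With the tax, sellers need 18 more per unit: 187 - 3Q = 132 + Q + 18, so Q_t = 9.25. Buyers pay P_b = 159.25; sellers receive P_s = P_b - 18 = 141.25.
Consumers lose the trapezoid between P* and P_b out to Q_t plus the triangle from Q_t to Q*: change in CS = 128.3438 - 283.5938 = -155.25.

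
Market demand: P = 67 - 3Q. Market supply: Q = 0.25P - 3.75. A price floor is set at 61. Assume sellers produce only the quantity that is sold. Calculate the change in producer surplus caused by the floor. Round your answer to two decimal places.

-26.37

Rewriting supply in inverse form: P = 15 + 4Q.
Free-market equilibrium: 67 - 3Q = 15 + 4Q gives Q* = 7.4286, P* = 44.7143.
At P = 61, buyers demand (67 - 61)/3 = 2 while sellers would supply more, so the quantity traded is 2 at price 61.
PS goes from (1/2)(7.4286)(29.7143) = 110.3673 to 84 (computed as (61 - 15)(2) - (1/2)(4)(2)^2), a change of -26.3673.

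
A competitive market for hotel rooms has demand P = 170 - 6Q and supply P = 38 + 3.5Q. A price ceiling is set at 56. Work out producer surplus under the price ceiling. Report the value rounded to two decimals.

46.29

Free-market equilibrium: 170 - 6Q = 38 + 3.5Q gives Q* = 13.8947, P* = 86.6316.
At P = 56, sellers supply (56 - 38)/3.5 = 5.1429 while buyers want more, so the quantity traded is 5.1429 at price 56.
PS is the triangle above supply below 56: (1/2)(5.1429)(56 - 38) = 46.2857.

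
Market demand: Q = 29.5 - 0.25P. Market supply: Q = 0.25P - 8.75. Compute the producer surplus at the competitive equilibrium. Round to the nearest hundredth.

Rewriting demand in inverse form: P = 118 - 4Q.
Rewriting supply in inverse form: P = 35 + 4Q.
Equilibrium: 118 - 4Q = 35 + 4Q, so Q* = 10.375 and P* = 76.5.
PS is the area between P* and the supply curve from 0 to Q*: (1/2)(10.375)(41.5) = 215.2812.

215.28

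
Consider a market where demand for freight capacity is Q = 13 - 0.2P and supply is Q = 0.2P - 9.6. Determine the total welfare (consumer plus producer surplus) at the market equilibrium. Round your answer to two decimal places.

Rewriting demand in inverse form: P = 65 - 5Q.
Rewriting supply in inverse form: P = 48 + 5Q.
Equilibrium: 65 - 5Q = 48 + 5Q, so Q* = 1.7 and P* = 56.5.
Total surplus is the full triangle between the curves from 0 to Q*: (1/2)(1.7)(65 - 48) = 14.45.

14.45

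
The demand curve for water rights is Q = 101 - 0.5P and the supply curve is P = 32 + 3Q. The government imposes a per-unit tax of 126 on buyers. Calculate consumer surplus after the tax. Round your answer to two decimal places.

Rewriting demand in inverse form: P = 202 - 2Q.
Pre-tax equilibrium: 202 - 2Q = 32 + 3Q gives Q* = 34, P* = 134.
A tax on buyers shifts demand down by 126: (202 - 126) - 2Q = 32 + 3Q, so Q_t = 8.8. Buyers pay P_b = 184.4; sellers receive P_s = P_b - 126 = 58.4.
Consumer surplus is the triangle under demand above P_b: (1/2)(8.8)(202 - 184.4) = 77.44.

77.44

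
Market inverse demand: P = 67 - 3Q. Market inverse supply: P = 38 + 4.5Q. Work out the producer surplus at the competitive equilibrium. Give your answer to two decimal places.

33.64

Equilibrium: 67 - 3Q = 38 + 4.5Q, so Q* = 3.8667 and P* = 55.4.
The supply curve's price intercept is 38, so PS = (1/2)(Q*)(P* - 38) = (1/2)(3.8667)(17.4) = 33.64.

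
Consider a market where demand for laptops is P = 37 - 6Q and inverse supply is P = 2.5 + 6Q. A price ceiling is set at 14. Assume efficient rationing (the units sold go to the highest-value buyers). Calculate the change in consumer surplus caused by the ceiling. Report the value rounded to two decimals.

Without the control, 37 - 6Q = 2.5 + 6Q so Q* = 2.875 and P* = 19.75.
At P = 14, sellers supply (14 - 2.5)/6 = 1.9167 while buyers want more, so the quantity traded is 1.9167 at price 14.
CS goes from (1/2)(2.875)(17.25) = 24.7969 to 33.0625 (computed as (37 - 14)(1.9167) - (1/2)(6)(1.9167)^2), a change of 8.2656.

8.27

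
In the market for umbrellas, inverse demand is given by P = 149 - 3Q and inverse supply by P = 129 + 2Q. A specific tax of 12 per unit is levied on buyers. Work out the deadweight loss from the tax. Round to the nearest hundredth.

Pre-tax equilibrium: 149 - 3Q = 129 + 2Q gives Q* = 4, P* = 137.
With the tax, buyers' net willingness to pay falls by 12: (149 - 12) - 3Q = 129 + 2Q, so Q_t = 1.6. Buyers pay P_b = 144.2; sellers receive P_s = P_b - 12 = 132.2.
Deadweight loss is the triangle between the curves from Q_t to Q*: (1/2)(4 - 1.6)(12) = 14.4.

14.40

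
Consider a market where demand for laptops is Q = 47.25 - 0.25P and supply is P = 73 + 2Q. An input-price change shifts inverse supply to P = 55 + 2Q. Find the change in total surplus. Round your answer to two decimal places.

Rewriting demand in inverse form: P = 189 - 4Q.
Initial equilibrium: Q_0 = 19.3333, P_0 = 111.6667; CS_0 = (1/2)(19.3333)(77.3333) = 747.5556, PS_0 = (1/2)(19.3333)(38.6667) = 373.7778.
New equilibrium: 189 - 4Q = 55 + 2Q gives Q_1 = 22.3333, P_1 = 99.6667; CS_1 = 997.5556, PS_1 = 498.7778.
Change in total surplus = (997.5556 + 498.7778) - (747.5556 + 373.7778) = 375.

375.00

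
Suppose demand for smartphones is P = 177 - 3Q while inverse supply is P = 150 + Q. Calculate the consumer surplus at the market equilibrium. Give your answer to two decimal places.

Set 177 - 3Q = 150 + Q, which gives 27 = 4Q, so Q* = 6.75 and P* = 177 - 3(6.75) = 156.75.
The demand choke price is 177, so CS = (1/2)(Q*)(177 - P*) = (1/2)(6.75)(20.25) = 68.3438.

68.34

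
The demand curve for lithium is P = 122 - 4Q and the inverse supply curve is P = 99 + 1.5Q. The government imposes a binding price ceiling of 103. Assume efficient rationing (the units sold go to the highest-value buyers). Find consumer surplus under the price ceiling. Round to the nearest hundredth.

Free-market equilibrium: 122 - 4Q = 99 + 1.5Q gives Q* = 4.1818, P* = 105.2727.
At P = 103, sellers supply (103 - 99)/1.5 = 2.6667 while buyers want more, so the quantity traded is 2.6667 at price 103.
The demand price at Q = 2.6667 is 111.3333. CS is the trapezoid between demand and 103 over [0, 2.6667]: (1/2)[(122 - 103) + (111.3333 - 103)](2.6667) = 36.4444.

36.44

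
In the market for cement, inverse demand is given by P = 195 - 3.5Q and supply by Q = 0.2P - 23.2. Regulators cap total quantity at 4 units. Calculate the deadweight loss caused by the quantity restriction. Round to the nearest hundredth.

119.12

Rewriting supply in inverse form: P = 116 + 5Q.
Without the quota, 195 - 3.5Q = 116 + 5Q gives Q* = 9.2941.
At Q = 4 the demand price is 195 - 3.5(4) = 181 and the supply price is 116 + 5(4) = 136.
Deadweight loss is the triangle between the curves from 4 to 9.2941: (1/2)(181 - 136)(9.2941 - 4) = 119.1176.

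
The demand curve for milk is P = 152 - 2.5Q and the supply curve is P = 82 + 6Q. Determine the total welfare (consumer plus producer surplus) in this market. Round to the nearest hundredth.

288.24

Set 152 - 2.5Q = 82 + 6Q, which gives 70 = 8.5Q, so Q* = 8.2353 and P* = 152 - 2.5(8.2353) = 131.4118.
CS = (1/2)(8.2353)(20.5882) = 84.7751 and PS = (1/2)(8.2353)(49.4118) = 203.4602, so total surplus = 288.2353.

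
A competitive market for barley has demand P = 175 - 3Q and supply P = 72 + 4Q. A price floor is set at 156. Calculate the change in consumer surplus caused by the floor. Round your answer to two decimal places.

-264.60

Without the control, 175 - 3Q = 72 + 4Q so Q* = 14.7143 and P* = 130.8571.
At P = 156, buyers demand (175 - 156)/3 = 6.3333 while sellers would supply more, so the quantity traded is 6.3333 at price 156.
CS goes from (1/2)(14.7143)(44.1429) = 324.7653 to 60.1667 (computed as (175 - 156)(6.3333) - (1/2)(3)(6.3333)^2), a change of -264.5986.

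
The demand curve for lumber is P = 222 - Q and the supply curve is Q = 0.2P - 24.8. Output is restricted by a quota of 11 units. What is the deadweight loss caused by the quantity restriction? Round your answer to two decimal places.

85.33

Rewriting supply in inverse form: P = 124 + 5Q.
Unrestricted equilibrium: Q* = (222 - 124)/(1 + 5) = 16.3333.
At Q = 11 the demand price is 222 - (11) = 211 and the supply price is 124 + 5(11) = 179.
Deadweight loss is the triangle between the curves from 11 to 16.3333: (1/2)(211 - 179)(16.3333 - 11) = 85.3333.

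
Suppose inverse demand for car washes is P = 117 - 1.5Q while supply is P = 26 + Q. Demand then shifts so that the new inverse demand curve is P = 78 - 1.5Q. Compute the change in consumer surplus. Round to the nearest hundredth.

Initial equilibrium: Q_0 = 36.4, P_0 = 62.4; CS_0 = (1/2)(36.4)(54.6) = 993.72, PS_0 = (1/2)(36.4)(36.4) = 662.48.
New equilibrium: 78 - 1.5Q = 26 + Q gives Q_1 = 20.8, P_1 = 46.8; CS_1 = 324.48, PS_1 = 216.32.
Change in consumer surplus = 324.48 - 993.72 = -669.24.

-669.24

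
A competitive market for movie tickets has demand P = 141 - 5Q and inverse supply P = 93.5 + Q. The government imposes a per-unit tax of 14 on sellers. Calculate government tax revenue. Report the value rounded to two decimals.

Without the tax, 141 - 5Q = 93.5 + Q so Q* = 7.9167 and P* = 101.4167.
With the tax, sellers need 14 more per unit: 141 - 5Q = 93.5 + Q + 14, so Q_t = 5.5833. Buyers pay P_b = 113.0833; sellers receive P_s = P_b - 14 = 99.0833.
Revenue is the tax times quantity traded: 14 x 5.5833 = 78.1667.

78.17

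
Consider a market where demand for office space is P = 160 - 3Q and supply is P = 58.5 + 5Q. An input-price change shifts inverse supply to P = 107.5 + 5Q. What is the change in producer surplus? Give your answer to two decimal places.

-294.77

Initial equilibrium: Q_0 = 12.6875, P_0 = 121.9375; CS_0 = (1/2)(12.6875)(38.0625) = 241.459, PS_0 = (1/2)(12.6875)(63.4375) = 402.4316.
New equilibrium: 160 - 3Q = 107.5 + 5Q gives Q_1 = 6.5625, P_1 = 140.3125; CS_1 = 64.5996, PS_1 = 107.666.
Change in producer surplus = 107.666 - 402.4316 = -294.7656.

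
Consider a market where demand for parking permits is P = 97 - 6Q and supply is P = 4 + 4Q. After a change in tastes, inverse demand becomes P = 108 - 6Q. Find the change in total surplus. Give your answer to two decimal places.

108.35

Initial equilibrium: Q_0 = 9.3, P_0 = 41.2; CS_0 = (1/2)(9.3)(55.8) = 259.47, PS_0 = (1/2)(9.3)(37.2) = 172.98.
New equilibrium: 108 - 6Q = 4 + 4Q gives Q_1 = 10.4, P_1 = 45.6; CS_1 = 324.48, PS_1 = 216.32.
Change in total surplus = (324.48 + 216.32) - (259.47 + 172.98) = 108.35.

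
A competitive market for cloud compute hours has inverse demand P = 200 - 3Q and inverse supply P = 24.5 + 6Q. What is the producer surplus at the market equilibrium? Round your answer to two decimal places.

Setting demand equal to supply, 175.5 = 9Q, so Q* = 19.5 and P* = 141.5.
The supply curve's price intercept is 24.5, so PS = (1/2)(Q*)(P* - 24.5) = (1/2)(19.5)(117) = 1140.75.

1140.75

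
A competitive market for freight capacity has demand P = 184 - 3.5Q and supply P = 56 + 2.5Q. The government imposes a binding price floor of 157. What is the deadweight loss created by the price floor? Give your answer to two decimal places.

Free-market equilibrium: 184 - 3.5Q = 56 + 2.5Q gives Q* = 21.3333, P* = 109.3333.
At P = 157, buyers demand (184 - 157)/3.5 = 7.7143 while sellers would supply more, so the quantity traded is 7.7143 at price 157.
The lost-trades triangle has base Q* - 7.7143 = 13.619 and height equal to the gap between the curves at Q = 7.7143, which is 157 - 75.2857 = 81.7143. DWL = (1/2)(13.619)(81.7143) = 556.4354.

556.44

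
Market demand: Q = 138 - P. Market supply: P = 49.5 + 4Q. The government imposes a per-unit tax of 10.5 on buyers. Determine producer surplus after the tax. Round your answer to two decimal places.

486.72

Rewriting demand in inverse form: P = 138 - Q.
Pre-tax equilibrium: 138 - Q = 49.5 + 4Q gives Q* = 17.7, P* = 120.3.
With the tax, buyers' net willingness to pay falls by 10.5: (138 - 10.5) - Q = 49.5 + 4Q, so Q_t = 15.6. Buyers pay P_b = 122.4; sellers receive P_s = P_b - 10.5 = 111.9.
PS = (1/2)(Q_t)(P_s - 49.5) = (1/2)(15.6)(62.4) = 486.72.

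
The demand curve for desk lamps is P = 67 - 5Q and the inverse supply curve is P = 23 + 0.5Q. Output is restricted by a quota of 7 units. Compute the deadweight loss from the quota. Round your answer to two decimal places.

2.75

Without the quota, 67 - 5Q = 23 + 0.5Q gives Q* = 8.
At Q = 7 the demand price is 67 - 5(7) = 32 and the supply price is 23 + 0.5(7) = 26.5.
Deadweight loss is the triangle between the curves from 7 to 8: (1/2)(32 - 26.5)(8 - 7) = 2.75.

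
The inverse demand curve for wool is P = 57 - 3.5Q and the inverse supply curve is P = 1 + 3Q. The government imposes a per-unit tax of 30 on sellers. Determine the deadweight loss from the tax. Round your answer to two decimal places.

69.23

Pre-tax equilibrium: 57 - 3.5Q = 1 + 3Q gives Q* = 8.6154, P* = 26.8462.
A tax on sellers shifts supply up by 30: 57 - 3.5Q = 1 + 3Q + 30, so Q_t = 4. Buyers pay P_b = 43; sellers receive P_s = P_b - 30 = 13.
The welfare triangle lost has base Q* - Q_t = 4.6154 and height t = 30, so DWL = (1/2)(4.6154)(30) = 69.2308.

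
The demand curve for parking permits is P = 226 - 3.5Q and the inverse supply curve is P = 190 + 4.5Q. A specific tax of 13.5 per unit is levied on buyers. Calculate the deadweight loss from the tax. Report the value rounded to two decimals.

Pre-tax equilibrium: 226 - 3.5Q = 190 + 4.5Q gives Q* = 4.5, P* = 210.25.
A tax on buyers shifts demand down by 13.5: (226 - 13.5) - 3.5Q = 190 + 4.5Q, so Q_t = 2.8125. Buyers pay P_b = 216.1562; sellers receive P_s = P_b - 13.5 = 202.6562.
The welfare triangle lost has base Q* - Q_t = 1.6875 and height t = 13.5, so DWL = (1/2)(1.6875)(13.5) = 11.3906.

11.39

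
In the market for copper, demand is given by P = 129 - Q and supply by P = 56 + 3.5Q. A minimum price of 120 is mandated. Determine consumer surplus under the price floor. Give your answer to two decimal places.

40.50

Without the control, 129 - Q = 56 + 3.5Q so Q* = 16.2222 and P* = 112.7778.
At the floor price 120, quantity demanded is (129 - 120)/1 = 9; demand is the short side, so Q = 9 trades at P = 120.
CS is the triangle under demand above 120: (1/2)(9)(129 - 120) = 40.5.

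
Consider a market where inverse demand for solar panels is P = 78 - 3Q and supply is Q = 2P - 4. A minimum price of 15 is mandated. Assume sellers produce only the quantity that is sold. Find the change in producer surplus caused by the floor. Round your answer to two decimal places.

Rewriting supply in inverse form: P = 2 + 0.5Q.
Free-market equilibrium: 78 - 3Q = 2 + 0.5Q gives Q* = 21.7143, P* = 12.8571.
At the floor price 15, quantity demanded is (78 - 15)/3 = 21; demand is the short side, so Q = 21 trades at P = 15.
PS goes from (1/2)(21.7143)(10.8571) = 117.8776 to 162.75 (computed as (15 - 2)(21) - (1/2)(0.5)(21)^2), a change of 44.8724.

44.87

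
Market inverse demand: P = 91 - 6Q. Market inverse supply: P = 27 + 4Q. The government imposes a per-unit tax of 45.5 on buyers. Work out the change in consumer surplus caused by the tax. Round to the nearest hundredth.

Without the tax, 91 - 6Q = 27 + 4Q so Q* = 6.4 and P* = 52.6.
A tax on buyers shifts demand down by 45.5: (91 - 45.5) - 6Q = 27 + 4Q, so Q_t = 1.85. Buyers pay P_b = 79.9; sellers receive P_s = P_b - 45.5 = 34.4.
CS falls from (1/2)(6.4)(38.4) = 122.88 to (1/2)(1.85)(11.1) = 10.2675, a change of -112.6125.

-112.61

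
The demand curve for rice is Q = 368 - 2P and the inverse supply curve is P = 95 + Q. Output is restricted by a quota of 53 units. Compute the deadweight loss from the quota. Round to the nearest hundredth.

Rewriting demand in inverse form: P = 184 - 0.5Q.
Unrestricted equilibrium: Q* = (184 - 95)/(0.5 + 1) = 59.3333.
At Q = 53 the demand price is 184 - 0.5(53) = 157.5 and the supply price is 95 + (53) = 148.
Deadweight loss is the triangle between the curves from 53 to 59.3333: (1/2)(157.5 - 148)(59.3333 - 53) = 30.0833.

30.08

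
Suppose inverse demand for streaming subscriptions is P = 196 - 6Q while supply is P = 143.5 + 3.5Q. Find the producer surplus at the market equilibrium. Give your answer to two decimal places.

53.45

Equilibrium: 196 - 6Q = 143.5 + 3.5Q, so Q* = 5.5263 and P* = 162.8421.
Producer surplus is the triangle above supply below P*: (1/2)(5.5263)(162.8421 - 143.5) = (1/2)(5.5263)(19.3421) = 53.4453.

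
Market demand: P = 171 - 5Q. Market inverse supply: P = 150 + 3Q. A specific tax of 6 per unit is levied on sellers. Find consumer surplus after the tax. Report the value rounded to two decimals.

8.79

Pre-tax equilibrium: 171 - 5Q = 150 + 3Q gives Q* = 2.625, P* = 157.875.
A tax on sellers shifts supply up by 6: 171 - 5Q = 150 + 3Q + 6, so Q_t = 1.875. Buyers pay P_b = 161.625; sellers receive P_s = P_b - 6 = 155.625.
Consumer surplus is the triangle under demand above P_b: (1/2)(1.875)(171 - 161.625) = 8.7891.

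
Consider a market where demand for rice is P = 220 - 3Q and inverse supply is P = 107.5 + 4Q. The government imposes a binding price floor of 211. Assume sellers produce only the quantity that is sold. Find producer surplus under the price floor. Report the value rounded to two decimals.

Without the control, 220 - 3Q = 107.5 + 4Q so Q* = 16.0714 and P* = 171.7857.
At P = 211, buyers demand (220 - 211)/3 = 3 while sellers would supply more, so the quantity traded is 3 at price 211.
The supply price at Q = 3 is 119.5. PS is the trapezoid between 211 and supply over [0, 3]: (1/2)[(211 - 107.5) + (211 - 119.5)](3) = 292.5.

292.50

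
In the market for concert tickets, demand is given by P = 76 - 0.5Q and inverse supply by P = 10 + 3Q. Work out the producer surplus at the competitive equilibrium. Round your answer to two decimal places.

Equilibrium: 76 - 0.5Q = 10 + 3Q, so Q* = 18.8571 and P* = 66.5714.
The supply curve's price intercept is 10, so PS = (1/2)(Q*)(P* - 10) = (1/2)(18.8571)(56.5714) = 533.3878.

533.39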